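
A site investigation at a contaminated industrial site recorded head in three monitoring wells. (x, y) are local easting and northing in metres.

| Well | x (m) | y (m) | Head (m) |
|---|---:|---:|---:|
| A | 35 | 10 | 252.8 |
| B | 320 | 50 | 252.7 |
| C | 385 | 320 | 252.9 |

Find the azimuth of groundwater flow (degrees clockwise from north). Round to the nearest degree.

Taking A as reference: B−A = (285, 40, -0.1); C−A = (350, 310, +0.1).
Determinant of the coordinate differences = 285·310 − 350·40 = 74350.
∂h/∂x = [(-0.1)·310 − (+0.1)·40] / 74350 = -0.0004707
∂h/∂y = [285·(+0.1) − 350·(-0.1)] / 74350 = +0.0008541
Flow direction (−∇h) has components (+0.0004707 E, -0.0008541 N).
Azimuth = atan2(E, N) = atan2(+0.0004707, -0.0008541) = 151.1° ≈ 151°.

151°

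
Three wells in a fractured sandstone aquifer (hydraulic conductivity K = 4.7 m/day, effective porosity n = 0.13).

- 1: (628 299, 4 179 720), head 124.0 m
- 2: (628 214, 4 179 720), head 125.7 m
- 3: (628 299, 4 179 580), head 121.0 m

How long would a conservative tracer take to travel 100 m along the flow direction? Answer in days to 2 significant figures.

94 days

∂h/∂x = (125.7 − 124.0) / (628214 − 628299) = -0.02000
∂h/∂y = (121.0 − 124.0) / (4179580 − 4179720) = +0.02143
|∇h| = √(-0.02000² + 0.02143²) = 0.02931
Seepage velocity v = K·i/n = 4.7 × 0.02931 / 0.13 = 1.06 m/day.
t = 100 / 1.06 = 94.34 days.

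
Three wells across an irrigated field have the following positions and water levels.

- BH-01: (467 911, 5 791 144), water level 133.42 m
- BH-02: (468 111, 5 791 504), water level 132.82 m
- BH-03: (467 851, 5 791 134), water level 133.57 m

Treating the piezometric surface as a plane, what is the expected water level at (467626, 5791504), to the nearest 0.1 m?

134.0 m

Taking BH-01 as reference: BH-02−BH-01 = (200, 360, -0.60); BH-03−BH-01 = (-60, -10, +0.15).
Determinant of the coordinate differences = 200·(-10) − (-60)·360 = 19600.
∂h/∂x = [(-0.60)·(-10) − (+0.15)·360] / 19600 = -0.002449
∂h/∂y = [200·(+0.15) − (-60)·(-0.60)] / 19600 = -0.0003061
h(467626, 5791504) = 133.42 + (-0.002449)·(-285) + (-0.0003061)·(360) = 133.42 +0.698 -0.110 = 134.008 m.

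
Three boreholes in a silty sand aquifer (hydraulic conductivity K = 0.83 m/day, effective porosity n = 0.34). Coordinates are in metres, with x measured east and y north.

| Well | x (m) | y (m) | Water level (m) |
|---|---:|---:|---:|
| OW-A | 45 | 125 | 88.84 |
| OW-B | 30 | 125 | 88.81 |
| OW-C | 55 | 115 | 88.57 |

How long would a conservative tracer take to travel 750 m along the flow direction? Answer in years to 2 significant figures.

With h = a·x + b·y + c and OW-A as origin, the differences give:
  (-15)·a + 0·b = -0.03
  10·a + (-10)·b = -0.27
Eliminate b (×(-10) and ×0, subtract): 150·a = 0.300 → a = ∂h/∂x = +0.002000
Back-substitute: b = ∂h/∂y = +0.02900.
|∇h| = √(0.002000² + 0.02900²) = 0.02907
Seepage velocity v = K·i/n = 0.83 × 0.02907 / 0.34 = 0.07096 m/day.
t = 750 / 0.07096 = 1.057e+04 days = 28.9 years.

29 years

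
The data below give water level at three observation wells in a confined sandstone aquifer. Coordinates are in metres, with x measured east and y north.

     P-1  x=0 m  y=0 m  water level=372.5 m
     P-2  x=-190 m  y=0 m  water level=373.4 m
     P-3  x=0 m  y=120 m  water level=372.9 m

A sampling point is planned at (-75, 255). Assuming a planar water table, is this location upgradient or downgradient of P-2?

upgradient

∂h/∂x = (373.4 − 372.5) / (-190 − 0) = -0.004737
∂h/∂y = (372.9 − 372.5) / (120 − 0) = +0.003333
Head at (-75, 255) = 372.5 + (-0.004737)·(-75) + (+0.003333)·(255) = 373.71 m.
That is higher than the 373.4 m at P-2, so the point is upgradient.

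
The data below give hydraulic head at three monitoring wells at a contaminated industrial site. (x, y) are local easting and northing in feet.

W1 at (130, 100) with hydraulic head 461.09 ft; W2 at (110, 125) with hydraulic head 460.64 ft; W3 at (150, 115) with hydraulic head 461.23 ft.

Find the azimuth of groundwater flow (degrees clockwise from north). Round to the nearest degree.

Differences from W1: to W2 (Δx, Δy, Δh) = (-20, 25, -0.45); to W3 = (20, 15, +0.14).
Solve a·Δx + b·Δy = Δh: det = (-20)·15 − 20·25 = -800.
∂h/∂x = [(-0.45)·15 − (+0.14)·25] / -800 = +0.01281
∂h/∂y = [(-20)·(+0.14) − 20·(-0.45)] / -800 = -0.007750
Flow direction (−∇h) has components (-0.01281 E, +0.007750 N).
Azimuth = atan2(E, N) = atan2(-0.01281, +0.007750) = 301.2° ≈ 301°.

301°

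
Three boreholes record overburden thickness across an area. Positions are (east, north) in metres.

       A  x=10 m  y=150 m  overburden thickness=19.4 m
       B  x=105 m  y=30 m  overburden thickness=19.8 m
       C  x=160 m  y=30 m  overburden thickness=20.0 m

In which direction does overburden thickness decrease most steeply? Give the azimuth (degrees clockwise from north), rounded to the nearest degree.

277°

Three-point gradient (reference A): Δ to B = (95, -120, +0.4), Δ to C = (150, -120, +0.6).
∂d/∂x = +0.003636, ∂d/∂y = -0.0004545 (det = 6600).
Steepest decrease is along −∇f: components (-0.003636 E, +0.0004545 N).
Azimuth = atan2(-0.003636, +0.0004545) = 277.1° ≈ 277°.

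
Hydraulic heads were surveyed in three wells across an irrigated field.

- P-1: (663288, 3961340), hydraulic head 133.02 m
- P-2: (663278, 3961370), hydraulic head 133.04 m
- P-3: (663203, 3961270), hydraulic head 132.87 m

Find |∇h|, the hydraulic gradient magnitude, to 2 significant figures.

With h = a·x + b·y + c and P-1 as origin, the differences give:
  (-10)·a + 30·b = +0.02
  (-85)·a + (-70)·b = -0.15
Eliminate b (×(-70) and ×30, subtract): 3250·a = 3.100 → a = ∂h/∂x = +0.0009538
Back-substitute: b = ∂h/∂y = +0.0009846.
|∇h| = √(0.0009538² + 0.0009846²) = 0.001371

0.0014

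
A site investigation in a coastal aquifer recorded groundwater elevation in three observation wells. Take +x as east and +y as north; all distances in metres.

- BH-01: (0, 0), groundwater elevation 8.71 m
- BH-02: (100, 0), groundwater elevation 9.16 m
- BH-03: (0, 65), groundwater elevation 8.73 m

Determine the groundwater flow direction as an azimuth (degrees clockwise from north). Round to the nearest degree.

266°

∂h/∂x = (9.16 − 8.71) / (100 − 0) = +0.004500
∂h/∂y = (8.73 − 8.71) / (65 − 0) = +0.0003077
Flow direction (−∇h) has components (-0.004500 E, -0.0003077 N).
Azimuth = atan2(E, N) = atan2(-0.004500, -0.0003077) = 266.1° ≈ 266°.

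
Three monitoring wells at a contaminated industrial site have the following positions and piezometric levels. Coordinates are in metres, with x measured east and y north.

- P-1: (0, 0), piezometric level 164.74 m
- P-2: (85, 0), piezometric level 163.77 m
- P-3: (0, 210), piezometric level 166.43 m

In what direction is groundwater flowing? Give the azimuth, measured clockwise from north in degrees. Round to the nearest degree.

∂h/∂x = (163.77 − 164.74) / (85 − 0) = -0.01141
∂h/∂y = (166.43 − 164.74) / (210 − 0) = +0.008048
Flow direction (−∇h) has components (+0.01141 E, -0.008048 N).
Azimuth = atan2(E, N) = atan2(+0.01141, -0.008048) = 125.2° ≈ 125°.

125°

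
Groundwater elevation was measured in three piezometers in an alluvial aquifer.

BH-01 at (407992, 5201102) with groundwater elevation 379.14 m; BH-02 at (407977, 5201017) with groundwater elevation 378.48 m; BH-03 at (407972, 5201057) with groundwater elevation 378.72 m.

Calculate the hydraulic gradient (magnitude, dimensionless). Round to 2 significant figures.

Taking BH-01 as reference: BH-02−BH-01 = (-15, -85, -0.66); BH-03−BH-01 = (-20, -45, -0.42).
Solve a·Δx + b·Δy = Δh: det = (-15)·(-45) − (-20)·(-85) = -1025.
∂h/∂x = [(-0.66)·(-45) − (-0.42)·(-85)] / -1025 = +0.005854
∂h/∂y = [(-15)·(-0.42) − (-20)·(-0.66)] / -1025 = +0.006732
|∇h| = √(0.005854² + 0.006732²) = 0.008921

0.0089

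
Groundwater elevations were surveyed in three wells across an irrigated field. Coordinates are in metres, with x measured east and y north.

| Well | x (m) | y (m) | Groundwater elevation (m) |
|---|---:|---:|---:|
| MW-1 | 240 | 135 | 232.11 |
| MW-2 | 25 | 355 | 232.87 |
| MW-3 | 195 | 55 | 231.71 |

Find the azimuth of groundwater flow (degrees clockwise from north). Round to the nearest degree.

Differences from MW-1: to MW-2 (Δx, Δy, Δh) = (-215, 220, +0.76); to MW-3 = (-45, -80, -0.40).
Determinant of the coordinate differences = (-215)·(-80) − (-45)·220 = 27100.
∂h/∂x = [(+0.76)·(-80) − (-0.40)·220] / 27100 = +0.001004
∂h/∂y = [(-215)·(-0.40) − (-45)·(+0.76)] / 27100 = +0.004435
Flow direction (−∇h) has components (-0.001004 E, -0.004435 N).
Azimuth = atan2(E, N) = atan2(-0.001004, -0.004435) = 192.8° ≈ 193°.

193°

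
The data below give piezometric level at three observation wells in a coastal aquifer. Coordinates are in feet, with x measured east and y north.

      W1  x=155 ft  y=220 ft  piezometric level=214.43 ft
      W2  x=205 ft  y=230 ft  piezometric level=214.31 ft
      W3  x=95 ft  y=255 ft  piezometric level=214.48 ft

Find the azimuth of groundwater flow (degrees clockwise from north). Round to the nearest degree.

045°

Differences from W1: to W2 (Δx, Δy, Δh) = (50, 10, -0.12); to W3 = (-60, 35, +0.05).
Solve a·Δx + b·Δy = Δh: det = 50·35 − (-60)·10 = 2350.
∂h/∂x = [(-0.12)·35 − (+0.05)·10] / 2350 = -0.002000
∂h/∂y = [50·(+0.05) − (-60)·(-0.12)] / 2350 = -0.002000
Flow direction (−∇h) has components (+0.002000 E, +0.002000 N).
Azimuth = atan2(E, N) = atan2(+0.002000, +0.002000) = 45.0° ≈ 045°.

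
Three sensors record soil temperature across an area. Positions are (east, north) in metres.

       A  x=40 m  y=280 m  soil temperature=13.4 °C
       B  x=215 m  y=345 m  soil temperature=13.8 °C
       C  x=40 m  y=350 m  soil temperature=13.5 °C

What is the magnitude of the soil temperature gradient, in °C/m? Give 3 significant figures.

With T = a·x + b·y + c and A as origin, the differences give:
  175·a + 65·b = +0.4
  0·a + 70·b = +0.1
Eliminate b (×70 and ×65, subtract): 12250·a = 21.50 → a = ∂T/∂x = +0.001755
Back-substitute: b = ∂T/∂y = +0.001429.
|∇f| = √(0.001755² + 0.001429²) = 0.002263 °C/m

0.00226 °C/m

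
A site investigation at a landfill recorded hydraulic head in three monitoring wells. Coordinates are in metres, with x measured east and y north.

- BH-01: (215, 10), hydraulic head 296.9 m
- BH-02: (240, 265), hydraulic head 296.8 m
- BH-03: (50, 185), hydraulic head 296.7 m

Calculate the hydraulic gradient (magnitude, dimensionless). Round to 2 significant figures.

0.00086

Taking BH-01 as reference: BH-02−BH-01 = (25, 255, -0.1); BH-03−BH-01 = (-165, 175, -0.2).
Determinant of the coordinate differences = 25·175 − (-165)·255 = 46450.
∂h/∂x = [(-0.1)·175 − (-0.2)·255] / 46450 = +0.0007212
∂h/∂y = [25·(-0.2) − (-165)·(-0.1)] / 46450 = -0.0004629
|∇h| = √(0.0007212² + -0.0004629²) = 0.000857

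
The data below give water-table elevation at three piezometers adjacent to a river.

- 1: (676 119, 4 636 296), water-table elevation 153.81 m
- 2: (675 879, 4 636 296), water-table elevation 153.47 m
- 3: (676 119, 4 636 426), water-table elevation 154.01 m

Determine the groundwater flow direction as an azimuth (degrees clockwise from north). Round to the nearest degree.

∂h/∂x = (153.47 − 153.81) / (675879 − 676119) = +0.001417
∂h/∂y = (154.01 − 153.81) / (4636426 − 4636296) = +0.001538
Flow direction (−∇h) has components (-0.001417 E, -0.001538 N).
Azimuth = atan2(E, N) = atan2(-0.001417, -0.001538) = 222.6° ≈ 223°.

223°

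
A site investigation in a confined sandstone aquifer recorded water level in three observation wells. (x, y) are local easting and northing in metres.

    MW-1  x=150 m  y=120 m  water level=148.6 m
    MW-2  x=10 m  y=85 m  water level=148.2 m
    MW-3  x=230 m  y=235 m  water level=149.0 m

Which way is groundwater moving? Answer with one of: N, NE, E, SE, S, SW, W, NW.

SW

With h = a·x + b·y + c and MW-1 as origin, the differences give:
  (-140)·a + (-35)·b = -0.4
  80·a + 115·b = +0.4
Eliminate b (×115 and ×(-35), subtract): -13300·a = -32.00 → a = ∂h/∂x = +0.002406
Back-substitute: b = ∂h/∂y = +0.001805.
Flow = −∇h = (-0.002406 east, -0.001805 north), which points southwest.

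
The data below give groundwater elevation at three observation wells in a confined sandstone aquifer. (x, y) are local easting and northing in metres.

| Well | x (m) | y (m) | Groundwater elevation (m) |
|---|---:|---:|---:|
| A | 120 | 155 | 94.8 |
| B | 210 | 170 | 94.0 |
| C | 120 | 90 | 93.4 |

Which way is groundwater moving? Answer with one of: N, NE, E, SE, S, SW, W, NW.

SE

With h = a·x + b·y + c and A as origin, the differences give:
  90·a + 15·b = -0.8
  0·a + (-65)·b = -1.4
Eliminate b (×(-65) and ×15, subtract): -5850·a = 73.00 → a = ∂h/∂x = -0.01248
Back-substitute: b = ∂h/∂y = +0.02154.
Flow = −∇h = (+0.01248 east, -0.02154 north), which points southeast.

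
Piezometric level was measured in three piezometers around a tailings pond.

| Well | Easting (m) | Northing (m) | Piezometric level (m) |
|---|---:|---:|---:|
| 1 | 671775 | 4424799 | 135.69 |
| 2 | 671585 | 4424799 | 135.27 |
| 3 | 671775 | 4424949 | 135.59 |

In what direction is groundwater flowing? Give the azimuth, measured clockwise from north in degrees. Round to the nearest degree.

∂h/∂x = (135.27 − 135.69) / (671585 − 671775) = +0.002211
∂h/∂y = (135.59 − 135.69) / (4424949 − 4424799) = -0.0006667
Flow direction (−∇h) has components (-0.002211 E, +0.0006667 N).
Azimuth = atan2(E, N) = atan2(-0.002211, +0.0006667) = 286.8° ≈ 287°.

287°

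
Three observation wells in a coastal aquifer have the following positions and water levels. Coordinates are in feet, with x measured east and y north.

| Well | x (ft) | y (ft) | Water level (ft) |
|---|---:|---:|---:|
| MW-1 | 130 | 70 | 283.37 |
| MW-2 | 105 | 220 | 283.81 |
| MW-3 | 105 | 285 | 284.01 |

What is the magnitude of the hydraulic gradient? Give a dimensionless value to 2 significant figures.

With h = a·x + b·y + c and MW-1 as origin, the differences give:
  (-25)·a + 150·b = +0.44
  (-25)·a + 215·b = +0.64
Eliminate b (×215 and ×150, subtract): -1625·a = -1.400 → a = ∂h/∂x = +0.0008615
Back-substitute: b = ∂h/∂y = +0.003077.
|∇h| = √(0.0008615² + 0.003077²) = 0.003195

0.0032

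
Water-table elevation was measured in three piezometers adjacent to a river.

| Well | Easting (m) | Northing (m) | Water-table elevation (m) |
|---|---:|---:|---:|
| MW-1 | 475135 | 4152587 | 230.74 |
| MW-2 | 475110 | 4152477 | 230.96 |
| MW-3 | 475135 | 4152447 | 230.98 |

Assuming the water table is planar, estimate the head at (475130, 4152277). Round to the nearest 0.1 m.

231.3 m

Taking MW-1 as reference: MW-2−MW-1 = (-25, -110, +0.22); MW-3−MW-1 = (0, -140, +0.24).
Determinant of the coordinate differences = (-25)·(-140) − 0·(-110) = 3500.
∂h/∂x = [(+0.22)·(-140) − (+0.24)·(-110)] / 3500 = -0.001257
∂h/∂y = [(-25)·(+0.24) − 0·(+0.22)] / 3500 = -0.001714
h(475130, 4152277) = 230.74 + (-0.001257)·(-5) + (-0.001714)·(-310) = 230.74 +0.006 +0.531 = 231.278 m.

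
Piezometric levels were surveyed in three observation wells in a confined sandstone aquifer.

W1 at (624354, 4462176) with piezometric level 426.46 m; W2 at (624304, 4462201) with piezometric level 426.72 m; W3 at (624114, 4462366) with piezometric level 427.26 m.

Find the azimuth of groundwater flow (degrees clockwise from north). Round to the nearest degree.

Differences from W1: to W2 (Δx, Δy, Δh) = (-50, 25, +0.26); to W3 = (-240, 190, +0.80).
Solve a·Δx + b·Δy = Δh: det = (-50)·190 − (-240)·25 = -3500.
∂h/∂x = [(+0.26)·190 − (+0.80)·25] / -3500 = -0.008400
∂h/∂y = [(-50)·(+0.80) − (-240)·(+0.26)] / -3500 = -0.006400
Flow direction (−∇h) has components (+0.008400 E, +0.006400 N).
Azimuth = atan2(E, N) = atan2(+0.008400, +0.006400) = 52.7° ≈ 053°.

053°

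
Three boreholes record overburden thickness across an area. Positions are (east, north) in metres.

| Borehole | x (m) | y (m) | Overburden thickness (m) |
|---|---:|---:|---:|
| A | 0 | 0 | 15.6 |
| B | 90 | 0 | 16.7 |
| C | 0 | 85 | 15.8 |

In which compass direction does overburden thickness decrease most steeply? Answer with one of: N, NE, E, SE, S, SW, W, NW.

∂d/∂x = (16.7 − 15.6) / (90 − 0) = +0.01222
∂d/∂y = (15.8 − 15.6) / (85 − 0) = +0.002353
Steepest decrease is along −∇f = (-0.01222 E, -0.002353 N) → west.

W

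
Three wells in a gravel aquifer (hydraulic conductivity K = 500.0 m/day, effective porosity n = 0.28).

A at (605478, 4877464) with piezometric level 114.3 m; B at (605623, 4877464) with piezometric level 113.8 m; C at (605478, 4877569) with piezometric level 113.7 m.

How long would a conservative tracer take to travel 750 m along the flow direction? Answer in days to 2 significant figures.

63 days

∂h/∂x = (113.8 − 114.3) / (605623 − 605478) = -0.003448
∂h/∂y = (113.7 − 114.3) / (4877569 − 4877464) = -0.005714
|∇h| = √(-0.003448² + -0.005714²) = 0.006674
Seepage velocity v = K·i/n = 500.0 × 0.006674 / 0.28 = 11.92 m/day.
t = 750 / 11.92 = 62.92 days.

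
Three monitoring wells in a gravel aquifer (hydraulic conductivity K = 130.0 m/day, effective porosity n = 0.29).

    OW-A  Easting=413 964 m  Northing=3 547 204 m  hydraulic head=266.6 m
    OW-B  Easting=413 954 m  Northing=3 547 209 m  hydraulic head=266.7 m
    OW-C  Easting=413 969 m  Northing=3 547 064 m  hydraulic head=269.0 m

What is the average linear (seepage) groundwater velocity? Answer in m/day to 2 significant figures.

Differences from OW-A: to OW-B (Δx, Δy, Δh) = (-10, 5, +0.1); to OW-C = (5, -140, +2.4).
Solve a·Δx + b·Δy = Δh: det = (-10)·(-140) − 5·5 = 1375.
∂h/∂x = [(+0.1)·(-140) − (+2.4)·5] / 1375 = -0.01891
∂h/∂y = [(-10)·(+2.4) − 5·(+0.1)] / 1375 = -0.01782
|∇h| = √(-0.01891² + -0.01782²) = 0.02598
Seepage velocity v = K·i/n = 130.0 × 0.02598 / 0.29 = 11.65 m/day.

12 m/day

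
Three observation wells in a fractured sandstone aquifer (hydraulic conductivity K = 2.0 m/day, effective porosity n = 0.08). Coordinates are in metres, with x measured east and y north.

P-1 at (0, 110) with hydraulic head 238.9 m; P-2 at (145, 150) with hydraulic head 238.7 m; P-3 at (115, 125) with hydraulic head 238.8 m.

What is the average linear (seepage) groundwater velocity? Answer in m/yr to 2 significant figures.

Differences from P-1: to P-2 (Δx, Δy, Δh) = (145, 40, -0.2); to P-3 = (115, 15, -0.1).
Determinant of the coordinate differences = 145·15 − 115·40 = -2425.
∂h/∂x = [(-0.2)·15 − (-0.1)·40] / -2425 = -0.0004124
∂h/∂y = [145·(-0.1) − 115·(-0.2)] / -2425 = -0.003505
|∇h| = √(-0.0004124² + -0.003505²) = 0.003529
Seepage velocity v = K·i/n = 2.0 × 0.003529 / 0.08 = 0.08822 m/day = 32.22 m/yr.

32 m/yr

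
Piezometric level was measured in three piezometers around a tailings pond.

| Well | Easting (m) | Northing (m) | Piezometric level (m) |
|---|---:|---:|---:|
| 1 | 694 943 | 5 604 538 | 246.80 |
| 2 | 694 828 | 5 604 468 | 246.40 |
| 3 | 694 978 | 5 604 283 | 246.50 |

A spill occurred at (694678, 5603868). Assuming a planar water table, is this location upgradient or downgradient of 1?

downgradient

Differences from 1: to 2 (Δx, Δy, Δh) = (-115, -70, -0.40); to 3 = (35, -255, -0.30).
Determinant of the coordinate differences = (-115)·(-255) − 35·(-70) = 31775.
∂h/∂x = [(-0.40)·(-255) − (-0.30)·(-70)] / 31775 = +0.002549
∂h/∂y = [(-115)·(-0.30) − 35·(-0.40)] / 31775 = +0.001526
Head at (694678, 5603868) = 246.80 + (+0.002549)·(-265) + (+0.001526)·(-670) = 245.10 m.
That is lower than the 246.80 m at 1, so the point is downgradient.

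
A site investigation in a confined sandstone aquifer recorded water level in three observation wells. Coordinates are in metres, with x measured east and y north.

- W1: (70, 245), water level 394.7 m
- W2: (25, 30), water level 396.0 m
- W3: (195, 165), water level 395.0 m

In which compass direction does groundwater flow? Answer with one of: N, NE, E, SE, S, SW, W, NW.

Taking W1 as reference: W2−W1 = (-45, -215, +1.3); W3−W1 = (125, -80, +0.3).
Determinant of the coordinate differences = (-45)·(-80) − 125·(-215) = 30475.
∂h/∂x = [(+1.3)·(-80) − (+0.3)·(-215)] / 30475 = -0.001296
∂h/∂y = [(-45)·(+0.3) − 125·(+1.3)] / 30475 = -0.005775
Flow = −∇h = (+0.001296 east, +0.005775 north), which points north.

N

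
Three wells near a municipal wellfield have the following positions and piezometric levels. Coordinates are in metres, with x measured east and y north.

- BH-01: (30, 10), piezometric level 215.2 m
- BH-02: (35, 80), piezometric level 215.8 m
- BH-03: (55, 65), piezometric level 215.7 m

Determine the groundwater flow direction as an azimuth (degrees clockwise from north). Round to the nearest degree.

With h = a·x + b·y + c and BH-01 as origin, the differences give:
  5·a + 70·b = +0.6
  25·a + 55·b = +0.5
Eliminate b (×55 and ×70, subtract): -1475·a = -2.00 → a = ∂h/∂x = +0.001356
Back-substitute: b = ∂h/∂y = +0.008475.
Flow direction (−∇h) has components (-0.001356 E, -0.008475 N).
Azimuth = atan2(E, N) = atan2(-0.001356, -0.008475) = 189.1° ≈ 189°.

189°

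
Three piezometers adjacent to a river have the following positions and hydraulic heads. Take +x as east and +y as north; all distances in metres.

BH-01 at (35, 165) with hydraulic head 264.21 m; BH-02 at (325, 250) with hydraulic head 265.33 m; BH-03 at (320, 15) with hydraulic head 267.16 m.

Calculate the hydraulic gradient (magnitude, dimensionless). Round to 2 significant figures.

Differences from BH-01: to BH-02 (Δx, Δy, Δh) = (290, 85, +1.12); to BH-03 = (285, -150, +2.95).
Solve a·Δx + b·Δy = Δh: det = 290·(-150) − 285·85 = -67725.
∂h/∂x = [(+1.12)·(-150) − (+2.95)·85] / -67725 = +0.006183
∂h/∂y = [290·(+2.95) − 285·(+1.12)] / -67725 = -0.007919
|∇h| = √(0.006183² + -0.007919²) = 0.01005

0.010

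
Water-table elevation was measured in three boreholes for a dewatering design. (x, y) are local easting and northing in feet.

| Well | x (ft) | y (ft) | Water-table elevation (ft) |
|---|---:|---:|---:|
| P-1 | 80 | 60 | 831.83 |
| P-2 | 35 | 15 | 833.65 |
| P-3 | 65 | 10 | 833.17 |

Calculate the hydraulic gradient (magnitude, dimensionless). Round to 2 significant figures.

0.029

Three-point gradient (reference P-1): Δ to P-2 = (-45, -45, +1.82), Δ to P-3 = (-15, -50, +1.34).
∂h/∂x = -0.01949, ∂h/∂y = -0.02095 (det = 1575).
|∇h| = √(-0.01949² + -0.02095²) = 0.02861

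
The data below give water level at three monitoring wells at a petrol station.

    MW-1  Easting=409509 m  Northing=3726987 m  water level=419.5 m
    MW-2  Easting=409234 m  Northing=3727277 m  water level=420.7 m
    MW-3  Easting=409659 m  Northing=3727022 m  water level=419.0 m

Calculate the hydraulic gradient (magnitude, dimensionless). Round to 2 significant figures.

0.0036

Taking MW-1 as reference: MW-2−MW-1 = (-275, 290, +1.2); MW-3−MW-1 = (150, 35, -0.5).
Solve a·Δx + b·Δy = Δh: det = (-275)·35 − 150·290 = -53125.
∂h/∂x = [(+1.2)·35 − (-0.5)·290] / -53125 = -0.003520
∂h/∂y = [(-275)·(-0.5) − 150·(+1.2)] / -53125 = +0.0008000
|∇h| = √(-0.003520² + 0.0008000²) = 0.00361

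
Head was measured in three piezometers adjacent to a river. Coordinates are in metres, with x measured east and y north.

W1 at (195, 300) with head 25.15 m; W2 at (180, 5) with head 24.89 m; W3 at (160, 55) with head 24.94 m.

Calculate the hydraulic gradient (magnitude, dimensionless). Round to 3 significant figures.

With h = a·x + b·y + c and W1 as origin, the differences give:
  (-15)·a + (-295)·b = -0.26
  (-35)·a + (-245)·b = -0.21
Eliminate b (×(-245) and ×(-295), subtract): -6650·a = 1.750 → a = ∂h/∂x = -0.0002632
Back-substitute: b = ∂h/∂y = +0.0008947.
|∇h| = √(-0.0002632² + 0.0008947²) = 0.0009326

0.000933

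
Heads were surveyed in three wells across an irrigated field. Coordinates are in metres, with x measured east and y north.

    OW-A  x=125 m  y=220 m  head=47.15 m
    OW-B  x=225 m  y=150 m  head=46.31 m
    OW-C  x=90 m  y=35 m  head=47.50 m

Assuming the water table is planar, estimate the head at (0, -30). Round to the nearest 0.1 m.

Taking OW-A as reference: OW-B−OW-A = (100, -70, -0.84); OW-C−OW-A = (-35, -185, +0.35).
Determinant of the coordinate differences = 100·(-185) − (-35)·(-70) = -20950.
∂h/∂x = [(-0.84)·(-185) − (+0.35)·(-70)] / -20950 = -0.008587
∂h/∂y = [100·(+0.35) − (-35)·(-0.84)] / -20950 = -0.0002673
h(0, -30) = 47.15 + (-0.008587)·(-125) + (-0.0002673)·(-250) = 47.15 +1.073 +0.067 = 48.290 m.

48.3 m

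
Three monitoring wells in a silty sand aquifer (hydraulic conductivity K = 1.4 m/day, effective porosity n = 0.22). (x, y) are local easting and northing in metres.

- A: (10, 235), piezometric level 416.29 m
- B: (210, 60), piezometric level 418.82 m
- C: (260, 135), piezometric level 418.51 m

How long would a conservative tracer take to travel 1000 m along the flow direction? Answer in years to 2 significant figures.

With h = a·x + b·y + c and A as origin, the differences give:
  200·a + (-175)·b = +2.53
  250·a + (-100)·b = +2.22
Eliminate b (×(-100) and ×(-175), subtract): 23750·a = 135.500 → a = ∂h/∂x = +0.005705
Back-substitute: b = ∂h/∂y = -0.007937.
|∇h| = √(0.005705² + -0.007937²) = 0.009775
Seepage velocity v = K·i/n = 1.4 × 0.009775 / 0.22 = 0.0622 m/day.
t = 1000 / 0.0622 = 1.608e+04 days = 44 years.

44 years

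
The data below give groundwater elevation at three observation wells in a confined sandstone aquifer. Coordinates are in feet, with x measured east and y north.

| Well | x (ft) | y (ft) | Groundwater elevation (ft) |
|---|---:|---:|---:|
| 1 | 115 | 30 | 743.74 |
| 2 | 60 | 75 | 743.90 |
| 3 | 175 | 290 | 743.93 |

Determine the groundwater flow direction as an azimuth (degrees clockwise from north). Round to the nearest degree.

121°

Differences from 1: to 2 (Δx, Δy, Δh) = (-55, 45, +0.16); to 3 = (60, 260, +0.19).
Determinant of the coordinate differences = (-55)·260 − 60·45 = -17000.
∂h/∂x = [(+0.16)·260 − (+0.19)·45] / -17000 = -0.001944
∂h/∂y = [(-55)·(+0.19) − 60·(+0.16)] / -17000 = +0.001179
Flow direction (−∇h) has components (+0.001944 E, -0.001179 N).
Azimuth = atan2(E, N) = atan2(+0.001944, -0.001179) = 121.2° ≈ 121°.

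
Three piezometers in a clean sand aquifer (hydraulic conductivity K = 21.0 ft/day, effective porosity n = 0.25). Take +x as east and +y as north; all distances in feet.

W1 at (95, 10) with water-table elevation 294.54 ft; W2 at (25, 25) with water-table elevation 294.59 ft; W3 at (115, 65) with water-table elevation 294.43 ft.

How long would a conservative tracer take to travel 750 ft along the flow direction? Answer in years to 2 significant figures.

13 years

With h = a·x + b·y + c and W1 as origin, the differences give:
  (-70)·a + 15·b = +0.05
  20·a + 55·b = -0.11
Eliminate b (×55 and ×15, subtract): -4150·a = 4.400 → a = ∂h/∂x = -0.001060
Back-substitute: b = ∂h/∂y = -0.001614.
|∇h| = √(-0.001060² + -0.001614²) = 0.001931
Seepage velocity v = K·i/n = 21.0 × 0.001931 / 0.25 = 0.1622 ft/day.
t = 750 / 0.1622 = 4624 days = 12.7 years.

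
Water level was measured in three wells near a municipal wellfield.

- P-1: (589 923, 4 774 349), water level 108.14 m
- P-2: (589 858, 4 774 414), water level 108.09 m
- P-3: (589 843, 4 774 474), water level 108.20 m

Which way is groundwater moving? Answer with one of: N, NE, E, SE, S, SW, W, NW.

Three-point gradient (reference P-1): Δ to P-2 = (-65, 65, -0.05), Δ to P-3 = (-80, 125, +0.06).
∂h/∂x = +0.003470, ∂h/∂y = +0.002701 (det = -2925).
Flow = −∇h = (-0.003470 east, -0.002701 north), which points southwest.

SW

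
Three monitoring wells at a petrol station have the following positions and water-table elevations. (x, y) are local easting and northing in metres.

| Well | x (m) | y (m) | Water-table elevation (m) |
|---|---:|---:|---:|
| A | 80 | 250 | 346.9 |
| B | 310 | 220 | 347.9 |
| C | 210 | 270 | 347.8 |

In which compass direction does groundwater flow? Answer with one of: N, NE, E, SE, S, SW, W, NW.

SW

Differences from A: to B (Δx, Δy, Δh) = (230, -30, +1.0); to C = (130, 20, +0.9).
Determinant of the coordinate differences = 230·20 − 130·(-30) = 8500.
∂h/∂x = [(+1.0)·20 − (+0.9)·(-30)] / 8500 = +0.005529
∂h/∂y = [230·(+0.9) − 130·(+1.0)] / 8500 = +0.009059
Flow = −∇h = (-0.005529 east, -0.009059 north), which points southwest.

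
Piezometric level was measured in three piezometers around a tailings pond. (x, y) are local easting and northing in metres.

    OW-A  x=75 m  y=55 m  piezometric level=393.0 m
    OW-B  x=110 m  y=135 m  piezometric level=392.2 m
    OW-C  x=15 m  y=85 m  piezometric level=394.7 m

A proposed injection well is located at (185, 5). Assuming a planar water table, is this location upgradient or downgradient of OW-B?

Differences from OW-A: to OW-B (Δx, Δy, Δh) = (35, 80, -0.8); to OW-C = (-60, 30, +1.7).
Determinant of the coordinate differences = 35·30 − (-60)·80 = 5850.
∂h/∂x = [(-0.8)·30 − (+1.7)·80] / 5850 = -0.02735
∂h/∂y = [35·(+1.7) − (-60)·(-0.8)] / 5850 = +0.001966
Head at (185, 5) = 393.0 + (-0.02735)·(110) + (+0.001966)·(-50) = 389.89 m.
That is lower than the 392.2 m at OW-B, so the point is downgradient.

downgradient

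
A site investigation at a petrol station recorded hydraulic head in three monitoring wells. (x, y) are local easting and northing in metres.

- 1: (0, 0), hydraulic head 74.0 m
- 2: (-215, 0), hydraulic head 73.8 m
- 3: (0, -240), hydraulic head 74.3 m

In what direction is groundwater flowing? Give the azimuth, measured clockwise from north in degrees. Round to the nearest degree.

∂h/∂x = (73.8 − 74.0) / (-215 − 0) = +0.0009302
∂h/∂y = (74.3 − 74.0) / (-240 − 0) = -0.001250
Flow direction (−∇h) has components (-0.0009302 E, +0.001250 N).
Azimuth = atan2(E, N) = atan2(-0.0009302, +0.001250) = 323.3° ≈ 323°.

323°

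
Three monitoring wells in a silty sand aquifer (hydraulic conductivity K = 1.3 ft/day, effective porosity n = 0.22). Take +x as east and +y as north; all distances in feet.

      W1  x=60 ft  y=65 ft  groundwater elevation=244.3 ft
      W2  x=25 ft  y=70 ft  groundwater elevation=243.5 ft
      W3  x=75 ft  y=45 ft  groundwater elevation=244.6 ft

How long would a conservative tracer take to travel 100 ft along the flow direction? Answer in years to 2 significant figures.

2.0 years

With h = a·x + b·y + c and W1 as origin, the differences give:
  (-35)·a + 5·b = -0.8
  15·a + (-20)·b = +0.3
Eliminate b (×(-20) and ×5, subtract): 625·a = 14.50 → a = ∂h/∂x = +0.02320
Back-substitute: b = ∂h/∂y = +0.002400.
|∇h| = √(0.02320² + 0.002400²) = 0.02332
Seepage velocity v = K·i/n = 1.3 × 0.02332 / 0.22 = 0.1378 ft/day.
t = 100 / 0.1378 = 725.7 days = 1.99 years.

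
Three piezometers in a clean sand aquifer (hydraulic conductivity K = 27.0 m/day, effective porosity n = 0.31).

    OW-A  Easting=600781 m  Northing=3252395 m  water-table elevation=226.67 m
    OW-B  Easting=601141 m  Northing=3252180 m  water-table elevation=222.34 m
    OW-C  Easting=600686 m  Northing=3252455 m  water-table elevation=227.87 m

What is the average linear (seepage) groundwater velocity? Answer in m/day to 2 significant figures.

Taking OW-A as reference: OW-B−OW-A = (360, -215, -4.33); OW-C−OW-A = (-95, 60, +1.20).
Solve a·Δx + b·Δy = Δh: det = 360·60 − (-95)·(-215) = 1175.
∂h/∂x = [(-4.33)·60 − (+1.20)·(-215)] / 1175 = -0.001532
∂h/∂y = [360·(+1.20) − (-95)·(-4.33)] / 1175 = +0.01757
|∇h| = √(-0.001532² + 0.01757²) = 0.01764
Seepage velocity v = K·i/n = 27.0 × 0.01764 / 0.31 = 1.536 m/day.

1.5 m/day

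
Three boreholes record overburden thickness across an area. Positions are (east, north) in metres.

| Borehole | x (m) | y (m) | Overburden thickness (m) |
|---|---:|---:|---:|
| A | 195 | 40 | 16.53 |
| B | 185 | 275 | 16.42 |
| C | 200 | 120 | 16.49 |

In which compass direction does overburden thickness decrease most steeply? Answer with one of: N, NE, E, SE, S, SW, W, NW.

With d = a·x + b·y + c and A as origin, the differences give:
  (-10)·a + 235·b = -0.11
  5·a + 80·b = -0.04
Eliminate b (×80 and ×235, subtract): -1975·a = 0.600 → a = ∂d/∂x = -0.0003038
Back-substitute: b = ∂d/∂y = -0.0004810.
Steepest decrease is along −∇f = (+0.0003038 E, +0.0004810 N) → northeast.

NE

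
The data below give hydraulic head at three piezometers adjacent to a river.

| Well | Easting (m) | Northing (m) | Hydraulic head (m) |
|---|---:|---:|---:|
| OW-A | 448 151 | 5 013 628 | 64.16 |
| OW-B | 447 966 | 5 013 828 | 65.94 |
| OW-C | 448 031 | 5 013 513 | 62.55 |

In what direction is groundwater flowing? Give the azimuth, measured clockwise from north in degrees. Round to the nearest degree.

Differences from OW-A: to OW-B (Δx, Δy, Δh) = (-185, 200, +1.78); to OW-C = (-120, -115, -1.61).
Determinant of the coordinate differences = (-185)·(-115) − (-120)·200 = 45275.
∂h/∂x = [(+1.78)·(-115) − (-1.61)·200] / 45275 = +0.002591
∂h/∂y = [(-185)·(-1.61) − (-120)·(+1.78)] / 45275 = +0.01130
Flow direction (−∇h) has components (-0.002591 E, -0.01130 N).
Azimuth = atan2(E, N) = atan2(-0.002591, -0.01130) = 192.9° ≈ 193°.

193°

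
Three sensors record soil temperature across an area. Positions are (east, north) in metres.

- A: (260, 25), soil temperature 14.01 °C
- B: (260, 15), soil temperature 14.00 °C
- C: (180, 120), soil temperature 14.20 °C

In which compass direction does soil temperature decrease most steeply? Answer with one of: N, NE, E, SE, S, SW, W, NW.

SE

Differences from A: to B (Δx, Δy, Δh) = (0, -10, -0.01); to C = (-80, 95, +0.19).
Determinant of the coordinate differences = 0·95 − (-80)·(-10) = -800.
∂T/∂x = [(-0.01)·95 − (+0.19)·(-10)] / -800 = -0.001188
∂T/∂y = [0·(+0.19) − (-80)·(-0.01)] / -800 = +0.0010000
Steepest decrease is along −∇f = (+0.001188 E, -0.0010000 N) → southeast.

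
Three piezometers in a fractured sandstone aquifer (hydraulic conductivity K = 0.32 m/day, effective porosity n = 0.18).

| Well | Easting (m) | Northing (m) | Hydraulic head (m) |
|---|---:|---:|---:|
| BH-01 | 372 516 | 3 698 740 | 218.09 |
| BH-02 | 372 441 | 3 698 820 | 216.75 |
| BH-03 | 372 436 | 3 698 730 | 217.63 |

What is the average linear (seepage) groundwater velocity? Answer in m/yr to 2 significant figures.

Differences from BH-01: to BH-02 (Δx, Δy, Δh) = (-75, 80, -1.34); to BH-03 = (-80, -10, -0.46).
Solve a·Δx + b·Δy = Δh: det = (-75)·(-10) − (-80)·80 = 7150.
∂h/∂x = [(-1.34)·(-10) − (-0.46)·80] / 7150 = +0.007021
∂h/∂y = [(-75)·(-0.46) − (-80)·(-1.34)] / 7150 = -0.01017
|∇h| = √(0.007021² + -0.01017²) = 0.01236
Seepage velocity v = K·i/n = 0.32 × 0.01236 / 0.18 = 0.02197 m/day = 8.025 m/yr.

8.0 m/yr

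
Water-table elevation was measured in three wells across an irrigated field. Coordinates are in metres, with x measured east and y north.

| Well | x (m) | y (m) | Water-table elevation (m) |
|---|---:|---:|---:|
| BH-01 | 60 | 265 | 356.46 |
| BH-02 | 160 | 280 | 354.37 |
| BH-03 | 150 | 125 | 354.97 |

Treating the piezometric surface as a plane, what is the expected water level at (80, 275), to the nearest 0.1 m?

Differences from BH-01: to BH-02 (Δx, Δy, Δh) = (100, 15, -2.09); to BH-03 = (90, -140, -1.49).
Determinant of the coordinate differences = 100·(-140) − 90·15 = -15350.
∂h/∂x = [(-2.09)·(-140) − (-1.49)·15] / -15350 = -0.02052
∂h/∂y = [100·(-1.49) − 90·(-2.09)] / -15350 = -0.002547
h(80, 275) = 356.46 + (-0.02052)·(20) + (-0.002547)·(10) = 356.46 -0.410 -0.025 = 356.024 m.

356.0 m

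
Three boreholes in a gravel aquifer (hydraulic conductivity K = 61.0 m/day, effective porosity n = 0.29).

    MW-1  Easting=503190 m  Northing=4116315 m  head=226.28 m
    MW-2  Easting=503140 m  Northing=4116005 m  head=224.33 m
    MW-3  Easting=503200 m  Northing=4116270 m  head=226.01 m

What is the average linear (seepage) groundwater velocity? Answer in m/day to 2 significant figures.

1.3 m/day

Three-point gradient (reference MW-1): Δ to MW-2 = (-50, -310, -1.95), Δ to MW-3 = (10, -45, -0.27).
∂h/∂x = +0.0007570, ∂h/∂y = +0.006168 (det = 5350).
|∇h| = √(0.0007570² + 0.006168²) = 0.006214
Seepage velocity v = K·i/n = 61.0 × 0.006214 / 0.29 = 1.307 m/day.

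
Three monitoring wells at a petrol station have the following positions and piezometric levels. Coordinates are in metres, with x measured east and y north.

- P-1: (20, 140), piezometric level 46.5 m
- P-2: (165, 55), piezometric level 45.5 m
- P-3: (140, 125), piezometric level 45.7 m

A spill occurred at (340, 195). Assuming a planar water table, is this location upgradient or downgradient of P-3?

With h = a·x + b·y + c and P-1 as origin, the differences give:
  145·a + (-85)·b = -1.0
  120·a + (-15)·b = -0.8
Eliminate b (×(-15) and ×(-85), subtract): 8025·a = -53.00 → a = ∂h/∂x = -0.006604
Back-substitute: b = ∂h/∂y = +0.0004984.
Head at (340, 195) = 46.5 + (-0.006604)·(320) + (+0.0004984)·(55) = 44.41 m.
That is lower than the 45.7 m at P-3, so the point is downgradient.

downgradient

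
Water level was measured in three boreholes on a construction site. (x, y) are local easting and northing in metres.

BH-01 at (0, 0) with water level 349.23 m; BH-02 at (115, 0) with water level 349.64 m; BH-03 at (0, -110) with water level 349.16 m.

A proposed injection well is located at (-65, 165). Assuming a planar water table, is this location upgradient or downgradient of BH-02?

downgradient

∂h/∂x = (349.64 − 349.23) / (115 − 0) = +0.003565
∂h/∂y = (349.16 − 349.23) / (-110 − 0) = +0.0006364
Head at (-65, 165) = 349.23 + (+0.003565)·(-65) + (+0.0006364)·(165) = 349.10 m.
That is lower than the 349.64 m at BH-02, so the point is downgradient.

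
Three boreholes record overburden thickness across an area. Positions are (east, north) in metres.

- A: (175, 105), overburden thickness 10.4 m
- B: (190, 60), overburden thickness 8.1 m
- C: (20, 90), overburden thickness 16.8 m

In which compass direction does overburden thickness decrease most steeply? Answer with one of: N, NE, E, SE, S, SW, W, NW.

SE

Taking A as reference: B−A = (15, -45, -2.3); C−A = (-155, -15, +6.4).
Determinant of the coordinate differences = 15·(-15) − (-155)·(-45) = -7200.
∂d/∂x = [(-2.3)·(-15) − (+6.4)·(-45)] / -7200 = -0.04479
∂d/∂y = [15·(+6.4) − (-155)·(-2.3)] / -7200 = +0.03618
Steepest decrease is along −∇f = (+0.04479 E, -0.03618 N) → southeast.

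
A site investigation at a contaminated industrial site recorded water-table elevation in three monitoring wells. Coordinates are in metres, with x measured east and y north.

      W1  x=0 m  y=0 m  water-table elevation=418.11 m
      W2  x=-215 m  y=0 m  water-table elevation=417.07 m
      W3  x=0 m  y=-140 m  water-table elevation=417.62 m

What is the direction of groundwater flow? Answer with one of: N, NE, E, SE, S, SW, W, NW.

SW

∂h/∂x = (417.07 − 418.11) / (-215 − 0) = +0.004837
∂h/∂y = (417.62 − 418.11) / (-140 − 0) = +0.003500
Flow = −∇h = (-0.004837 east, -0.003500 north), which points southwest.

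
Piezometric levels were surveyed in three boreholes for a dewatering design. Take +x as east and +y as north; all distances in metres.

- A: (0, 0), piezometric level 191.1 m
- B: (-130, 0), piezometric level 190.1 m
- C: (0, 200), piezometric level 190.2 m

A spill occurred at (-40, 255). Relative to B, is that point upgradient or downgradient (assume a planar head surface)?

∂h/∂x = (190.1 − 191.1) / (-130 − 0) = +0.007692
∂h/∂y = (190.2 − 191.1) / (200 − 0) = -0.004500
Head at (-40, 255) = 191.1 + (+0.007692)·(-40) + (-0.004500)·(255) = 189.64 m.
That is lower than the 190.1 m at B, so the point is downgradient.

downgradient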